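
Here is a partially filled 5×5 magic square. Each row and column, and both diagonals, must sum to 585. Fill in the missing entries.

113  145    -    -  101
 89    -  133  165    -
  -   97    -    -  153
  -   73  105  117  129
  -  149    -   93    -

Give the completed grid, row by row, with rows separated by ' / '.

113 145 157 69 101 / 89 121 133 165 77 / 85 97 109 141 153 / 161 73 105 117 129 / 137 149 81 93 125

From row 4, 585 − (73 + 105 + 117 + 129) gives (4,1) = 161.
From column 2, 585 − (145 + 97 + 73 + 149) gives (2,2) = 121.
From row 2, 585 − (89 + 121 + 133 + 165) gives (2,5) = 77.
Column 5 must total 585; the given cells sum to 460, so (5,5) = 125.
Main diagonal: 113 + 121 + 117 + 125 + ? = 585, so (3,3) = 109.
Using anti-diagonal: 101 + 165 + 109 + 73 + ? → (5,1) = 585 − 448 = 137.
Using row 5: 137 + 149 + 93 + 125 + ? → (5,3) = 585 − 504 = 81.
The remaining cell in column 1 is (3,1) = 585 − 500 = 85.
Column 3 needs 585; the known cells sum to 428, so (1,3) = 157.
The remaining cell in row 1 is (1,4) = 585 − 516 = 69.
Row 3 must total 585; the given cells sum to 444, so (3,4) = 141.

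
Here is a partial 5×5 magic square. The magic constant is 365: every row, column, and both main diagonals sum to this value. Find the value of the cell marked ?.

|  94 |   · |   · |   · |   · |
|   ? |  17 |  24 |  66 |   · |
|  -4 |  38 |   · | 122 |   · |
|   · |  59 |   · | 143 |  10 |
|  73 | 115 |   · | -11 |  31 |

Using row 5: 73 + 115 + (-11) + 31 + ? → (5,3) = 365 − 208 = 157.
The remaining cell in column 2 is (1,2) = 365 − 229 = 136.
Column 4: 66 + 122 + 143 + (-11) + ? = 365, so (1,4) = 45.
From main diagonal, 365 − (94 + 17 + 143 + 31) gives (3,3) = 80.
From anti-diagonal, 365 − (66 + 80 + 59 + 73) gives (1,5) = 87.
Row 1 must total 365; the given cells sum to 362, so (1,3) = 3.
Row 3 must total 365; the given cells sum to 236, so (3,5) = 129.
Using column 3: 3 + 24 + 80 + 157 + ? → (4,3) = 365 − 264 = 101.
Using column 5: 87 + 129 + 10 + 31 + ? → (2,5) = 365 − 257 = 108.
Row 2 must total 365; the given cells sum to 215, so (2,1) = 150.

150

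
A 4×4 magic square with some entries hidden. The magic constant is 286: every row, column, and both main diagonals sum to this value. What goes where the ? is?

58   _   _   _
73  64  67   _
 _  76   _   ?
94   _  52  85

Row 2: 73 + 64 + 67 + ? = 286, so (2,4) = 82.
Row 4 needs 286; the known cells sum to 231, so (4,2) = 55.
Column 1: 58 + 73 + 94 + ? = 286, so (3,1) = 61.
From column 2, 286 − (64 + 76 + 55) gives (1,2) = 91.
Using main diagonal: 58 + 64 + 85 + ? → (3,3) = 286 − 207 = 79.
Anti-diagonal: 67 + 76 + 94 + ? = 286, so (1,4) = 49.
From row 1, 286 − (58 + 91 + 49) gives (1,3) = 88.
The remaining cell in row 3 is (3,4) = 286 − 216 = 70.

70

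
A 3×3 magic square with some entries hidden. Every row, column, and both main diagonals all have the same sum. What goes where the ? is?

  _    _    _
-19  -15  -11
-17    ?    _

Row 2 is complete and sums to -45; that is the magic constant.
Column 1 must total -45; the given cells sum to -36, so (1,1) = -9.
The remaining cell in main diagonal is (3,3) = -45 − (-24) = -21.
From anti-diagonal, -45 − (-15 + (-17)) gives (1,3) = -13.
Using row 1: -9 + (-13) + ? → (1,2) = -45 − (-22) = -23.
Row 3 needs -45; the known cells sum to -38, so (3,2) = -7.

-7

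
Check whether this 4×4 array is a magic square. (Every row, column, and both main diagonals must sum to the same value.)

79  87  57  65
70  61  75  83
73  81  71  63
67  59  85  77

No — column 2 sums to 288 but row 2 sums to 289.

Row 1: 79 + 87 + 57 + 65 = 288.
Row 2: 70 + 61 + 75 + 83 = 289.
Row 3: 73 + 81 + 71 + 63 = 288.
Row 4: 67 + 59 + 85 + 77 = 288.
Column 1: 79 + 70 + 73 + 67 = 289.
Column 2: 87 + 61 + 81 + 59 = 288.
Column 3: 57 + 75 + 71 + 85 = 288.
Column 4: 65 + 83 + 63 + 77 = 288.
Main diagonal: 79 + 61 + 71 + 77 = 288.
Anti-diagonal: 65 + 75 + 81 + 67 = 288.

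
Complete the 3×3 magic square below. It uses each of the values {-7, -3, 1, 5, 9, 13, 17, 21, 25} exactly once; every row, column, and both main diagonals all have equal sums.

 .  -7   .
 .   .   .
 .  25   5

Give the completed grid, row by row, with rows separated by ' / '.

13 -7 21 / 17 9 1 / -3 25 5

The 9 entries sum to 81, so each line sums to 81/3 = 27.
From row 3, 27 − (25 + 5) gives (3,1) = -3.
From column 2, 27 − (-7 + 25) gives (2,2) = 9.
Main diagonal must total 27; the given cells sum to 14, so (1,1) = 13.
Anti-diagonal must total 27; the given cells sum to 6, so (1,3) = 21.
The remaining cell in column 1 is (2,1) = 27 − 10 = 17.
From column 3, 27 − (21 + 5) gives (2,3) = 1.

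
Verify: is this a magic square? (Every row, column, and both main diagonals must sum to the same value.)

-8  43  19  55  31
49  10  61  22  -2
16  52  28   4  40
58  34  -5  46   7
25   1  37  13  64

Row 1: -8 + 43 + 19 + 55 + 31 = 140.
Row 2: 49 + 10 + 61 + 22 + (-2) = 140.
Row 3: 16 + 52 + 28 + 4 + 40 = 140.
Row 4: 58 + 34 + (-5) + 46 + 7 = 140.
Row 5: 25 + 1 + 37 + 13 + 64 = 140.
Column 1: -8 + 49 + 16 + 58 + 25 = 140.
Column 2: 43 + 10 + 52 + 34 + 1 = 140.
Column 3: 19 + 61 + 28 + (-5) + 37 = 140.
Column 4: 55 + 22 + 4 + 46 + 13 = 140.
Column 5: 31 + (-2) + 40 + 7 + 64 = 140.
Main diagonal: -8 + 10 + 28 + 46 + 64 = 140.
Anti-diagonal: 31 + 22 + 28 + 34 + 25 = 140.
All lines sum to 140.

Yes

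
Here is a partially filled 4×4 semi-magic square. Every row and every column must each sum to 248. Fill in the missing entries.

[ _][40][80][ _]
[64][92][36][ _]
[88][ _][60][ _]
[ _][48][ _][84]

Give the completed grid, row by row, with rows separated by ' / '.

52 40 80 76 / 64 92 36 56 / 88 68 60 32 / 44 48 72 84

The remaining cell in row 2 is (2,4) = 248 − 192 = 56.
Column 2 needs 248; the known cells sum to 180, so (3,2) = 68.
Column 3 needs 248; the known cells sum to 176, so (4,3) = 72.
The remaining cell in row 3 is (3,4) = 248 − 216 = 32.
The remaining cell in row 4 is (4,1) = 248 − 204 = 44.
From column 1, 248 − (64 + 88 + 44) gives (1,1) = 52.
Column 4: 56 + 32 + 84 + ? = 248, so (1,4) = 76.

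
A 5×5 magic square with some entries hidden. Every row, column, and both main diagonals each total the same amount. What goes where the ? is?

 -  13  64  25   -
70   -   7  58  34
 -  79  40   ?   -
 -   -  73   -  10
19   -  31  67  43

16

Column 3 is complete and sums to 215; that is the magic constant.
The remaining cell in row 2 is (2,2) = 215 − 169 = 46.
Row 5 must total 215; the given cells sum to 160, so (5,2) = 55.
Column 2: 13 + 46 + 79 + 55 + ? = 215, so (4,2) = 22.
Anti-diagonal must total 215; the given cells sum to 139, so (1,5) = 76.
Row 1: 13 + 64 + 25 + 76 + ? = 215, so (1,1) = 37.
Column 5 must total 215; the given cells sum to 163, so (3,5) = 52.
Main diagonal must total 215; the given cells sum to 166, so (4,4) = 49.
From row 4, 215 − (22 + 73 + 49 + 10) gives (4,1) = 61.
From column 1, 215 − (37 + 70 + 61 + 19) gives (3,1) = 28.
From column 4, 215 − (25 + 58 + 49 + 67) gives (3,4) = 16.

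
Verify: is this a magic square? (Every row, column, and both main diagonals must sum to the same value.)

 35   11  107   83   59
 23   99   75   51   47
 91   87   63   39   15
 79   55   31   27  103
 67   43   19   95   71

Yes

Row 1: 35 + 11 + 107 + 83 + 59 = 295.
Row 2: 23 + 99 + 75 + 51 + 47 = 295.
Row 3: 91 + 87 + 63 + 39 + 15 = 295.
Row 4: 79 + 55 + 31 + 27 + 103 = 295.
Row 5: 67 + 43 + 19 + 95 + 71 = 295.
Column 1: 35 + 23 + 91 + 79 + 67 = 295.
Column 2: 11 + 99 + 87 + 55 + 43 = 295.
Column 3: 107 + 75 + 63 + 31 + 19 = 295.
Column 4: 83 + 51 + 39 + 27 + 95 = 295.
Column 5: 59 + 47 + 15 + 103 + 71 = 295.
Main diagonal: 35 + 99 + 63 + 27 + 71 = 295.
Anti-diagonal: 59 + 51 + 63 + 55 + 67 = 295.
All lines sum to 295.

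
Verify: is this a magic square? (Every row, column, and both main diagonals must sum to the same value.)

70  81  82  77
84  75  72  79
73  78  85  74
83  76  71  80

Yes

Row 1: 70 + 81 + 82 + 77 = 310.
Row 2: 84 + 75 + 72 + 79 = 310.
Row 3: 73 + 78 + 85 + 74 = 310.
Row 4: 83 + 76 + 71 + 80 = 310.
Column 1: 70 + 84 + 73 + 83 = 310.
Column 2: 81 + 75 + 78 + 76 = 310.
Column 3: 82 + 72 + 85 + 71 = 310.
Column 4: 77 + 79 + 74 + 80 = 310.
Main diagonal: 70 + 75 + 85 + 80 = 310.
Anti-diagonal: 77 + 72 + 78 + 83 = 310.
All lines sum to 310.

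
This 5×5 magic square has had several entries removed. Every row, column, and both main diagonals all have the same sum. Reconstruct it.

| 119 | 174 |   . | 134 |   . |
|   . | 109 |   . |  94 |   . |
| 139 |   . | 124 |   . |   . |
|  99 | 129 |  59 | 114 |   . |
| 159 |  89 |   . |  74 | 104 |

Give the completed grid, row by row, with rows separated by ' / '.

119 174 79 134 64 / 54 109 164 94 149 / 139 69 124 154 84 / 99 129 59 114 169 / 159 89 144 74 104

Main diagonal is already complete: 119 + 109 + 124 + 114 + 104 = 570, so that is the magic constant.
From row 4, 570 − (99 + 129 + 59 + 114) gives (4,5) = 169.
Row 5: 159 + 89 + 74 + 104 + ? = 570, so (5,3) = 144.
Column 1 must total 570; the given cells sum to 516, so (2,1) = 54.
From column 2, 570 − (174 + 109 + 129 + 89) gives (3,2) = 69.
The remaining cell in column 4 is (3,4) = 570 − 416 = 154.
Using anti-diagonal: 94 + 124 + 129 + 159 + ? → (1,5) = 570 − 506 = 64.
From row 1, 570 − (119 + 174 + 134 + 64) gives (1,3) = 79.
From row 3, 570 − (139 + 69 + 124 + 154) gives (3,5) = 84.
Column 3: 79 + 124 + 59 + 144 + ? = 570, so (2,3) = 164.
The remaining cell in column 5 is (2,5) = 570 − 421 = 149.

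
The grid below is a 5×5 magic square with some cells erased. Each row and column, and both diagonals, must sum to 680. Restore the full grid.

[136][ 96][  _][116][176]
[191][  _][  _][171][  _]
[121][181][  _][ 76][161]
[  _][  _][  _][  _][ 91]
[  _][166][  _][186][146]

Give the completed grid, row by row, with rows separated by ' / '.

136 96 156 116 176 / 191 126 86 171 106 / 121 181 141 76 161 / 151 111 196 131 91 / 81 166 101 186 146

Row 1 must total 680; the given cells sum to 524, so (1,3) = 156.
Row 3 must total 680; the given cells sum to 539, so (3,3) = 141.
The remaining cell in column 4 is (4,4) = 680 − 549 = 131.
Column 5 must total 680; the given cells sum to 574, so (2,5) = 106.
Main diagonal needs 680; the known cells sum to 554, so (2,2) = 126.
The remaining cell in row 2 is (2,3) = 680 − 594 = 86.
The remaining cell in column 2 is (4,2) = 680 − 569 = 111.
The remaining cell in anti-diagonal is (5,1) = 680 − 599 = 81.
From row 5, 680 − (81 + 166 + 186 + 146) gives (5,3) = 101.
Column 1: 136 + 191 + 121 + 81 + ? = 680, so (4,1) = 151.
From column 3, 680 − (156 + 86 + 141 + 101) gives (4,3) = 196.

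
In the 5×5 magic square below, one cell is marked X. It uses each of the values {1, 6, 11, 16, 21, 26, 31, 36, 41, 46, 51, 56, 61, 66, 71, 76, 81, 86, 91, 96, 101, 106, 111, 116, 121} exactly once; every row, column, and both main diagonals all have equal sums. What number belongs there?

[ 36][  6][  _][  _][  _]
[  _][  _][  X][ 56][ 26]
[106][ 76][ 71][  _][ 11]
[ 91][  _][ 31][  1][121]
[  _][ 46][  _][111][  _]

The 25 entries sum to 1525, so each line sums to 1525/5 = 305.
The remaining cell in row 3 is (3,4) = 305 − 264 = 41.
The remaining cell in row 4 is (4,2) = 305 − 244 = 61.
Using column 2: 6 + 76 + 61 + 46 + ? → (2,2) = 305 − 189 = 116.
Using column 4: 56 + 41 + 1 + 111 + ? → (1,4) = 305 − 209 = 96.
Using main diagonal: 36 + 116 + 71 + 1 + ? → (5,5) = 305 − 224 = 81.
From column 5, 305 − (26 + 11 + 121 + 81) gives (1,5) = 66.
Anti-diagonal needs 305; the known cells sum to 254, so (5,1) = 51.
Row 1 must total 305; the given cells sum to 204, so (1,3) = 101.
From row 5, 305 − (51 + 46 + 111 + 81) gives (5,3) = 16.
Using column 1: 36 + 106 + 91 + 51 + ? → (2,1) = 305 − 284 = 21.
Column 3 must total 305; the given cells sum to 219, so (2,3) = 86.

86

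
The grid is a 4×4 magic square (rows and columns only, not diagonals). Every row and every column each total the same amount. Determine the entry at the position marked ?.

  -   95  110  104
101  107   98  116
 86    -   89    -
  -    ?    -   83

Row 2 is complete and sums to 422; that is the magic constant.
The remaining cell in row 1 is (1,1) = 422 − 309 = 113.
Column 1 needs 422; the known cells sum to 300, so (4,1) = 122.
Using column 3: 110 + 98 + 89 + ? → (4,3) = 422 − 297 = 125.
Column 4 must total 422; the given cells sum to 303, so (3,4) = 119.
The remaining cell in row 3 is (3,2) = 422 − 294 = 128.
Row 4: 122 + 125 + 83 + ? = 422, so (4,2) = 92.

92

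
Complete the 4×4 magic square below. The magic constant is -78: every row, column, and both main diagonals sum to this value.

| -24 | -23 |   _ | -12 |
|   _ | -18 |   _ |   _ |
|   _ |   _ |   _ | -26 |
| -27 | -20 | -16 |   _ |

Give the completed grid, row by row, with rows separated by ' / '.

-24 -23 -19 -12 / -13 -18 -22 -25 / -14 -17 -21 -26 / -27 -20 -16 -15

Using row 1: -24 + (-23) + (-12) + ? → (1,3) = -78 − (-59) = -19.
Row 4 must total -78; the given cells sum to -63, so (4,4) = -15.
Column 2 needs -78; the known cells sum to -61, so (3,2) = -17.
Column 4: -12 + (-26) + (-15) + ? = -78, so (2,4) = -25.
Main diagonal: -24 + (-18) + (-15) + ? = -78, so (3,3) = -21.
From anti-diagonal, -78 − (-12 + (-17) + (-27)) gives (2,3) = -22.
Using row 2: -18 + (-22) + (-25) + ? → (2,1) = -78 − (-65) = -13.
From row 3, -78 − (-17 + (-21) + (-26)) gives (3,1) = -14.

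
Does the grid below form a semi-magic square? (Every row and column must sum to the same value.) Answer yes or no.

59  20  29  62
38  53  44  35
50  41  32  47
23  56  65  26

Row 1: 59 + 20 + 29 + 62 = 170.
Row 2: 38 + 53 + 44 + 35 = 170.
Row 3: 50 + 41 + 32 + 47 = 170.
Row 4: 23 + 56 + 65 + 26 = 170.
Column 1: 59 + 38 + 50 + 23 = 170.
Column 2: 20 + 53 + 41 + 56 = 170.
Column 3: 29 + 44 + 32 + 65 = 170.
Column 4: 62 + 35 + 47 + 26 = 170.
All lines sum to 170.

Yes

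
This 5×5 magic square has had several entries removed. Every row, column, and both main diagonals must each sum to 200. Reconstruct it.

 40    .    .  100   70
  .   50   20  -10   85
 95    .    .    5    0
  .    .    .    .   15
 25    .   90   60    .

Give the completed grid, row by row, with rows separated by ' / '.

40 10 -20 100 70 / 55 50 20 -10 85 / 95 65 35 5 0 / -15 80 75 45 15 / 25 -5 90 60 30

Row 2: 50 + 20 + (-10) + 85 + ? = 200, so (2,1) = 55.
The remaining cell in column 1 is (4,1) = 200 − 215 = -15.
From column 4, 200 − (100 + (-10) + 5 + 60) gives (4,4) = 45.
Column 5: 70 + 85 + 0 + 15 + ? = 200, so (5,5) = 30.
Main diagonal must total 200; the given cells sum to 165, so (3,3) = 35.
The remaining cell in anti-diagonal is (4,2) = 200 − 120 = 80.
Using row 3: 95 + 35 + 5 + 0 + ? → (3,2) = 200 − 135 = 65.
From row 4, 200 − (-15 + 80 + 45 + 15) gives (4,3) = 75.
From row 5, 200 − (25 + 90 + 60 + 30) gives (5,2) = -5.
Column 2 needs 200; the known cells sum to 190, so (1,2) = 10.
Using column 3: 20 + 35 + 75 + 90 + ? → (1,3) = 200 − 220 = -20.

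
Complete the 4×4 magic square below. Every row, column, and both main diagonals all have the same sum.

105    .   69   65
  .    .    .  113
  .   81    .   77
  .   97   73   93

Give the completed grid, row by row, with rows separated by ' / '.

Column 4 is already complete: 65 + 113 + 77 + 93 = 348, so that is the magic constant.
Using row 1: 105 + 69 + 65 + ? → (1,2) = 348 − 239 = 109.
Row 4: 97 + 73 + 93 + ? = 348, so (4,1) = 85.
Column 2: 109 + 81 + 97 + ? = 348, so (2,2) = 61.
Main diagonal must total 348; the given cells sum to 259, so (3,3) = 89.
From anti-diagonal, 348 − (65 + 81 + 85) gives (2,3) = 117.
From row 2, 348 − (61 + 117 + 113) gives (2,1) = 57.
Row 3 needs 348; the known cells sum to 247, so (3,1) = 101.

105 109 69 65 / 57 61 117 113 / 101 81 89 77 / 85 97 73 93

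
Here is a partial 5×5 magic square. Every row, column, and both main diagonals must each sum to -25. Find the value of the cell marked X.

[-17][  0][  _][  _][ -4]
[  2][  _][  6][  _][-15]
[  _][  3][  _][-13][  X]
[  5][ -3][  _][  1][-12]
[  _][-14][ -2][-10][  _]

-1

Row 4 must total -25; the given cells sum to -9, so (4,3) = -16.
Column 2: 0 + 3 + (-3) + (-14) + ? = -25, so (2,2) = -11.
Row 2 must total -25; the given cells sum to -18, so (2,4) = -7.
Column 4 must total -25; the given cells sum to -29, so (1,4) = 4.
The remaining cell in row 1 is (1,3) = -25 − (-17) = -8.
Using column 3: -8 + 6 + (-16) + (-2) + ? → (3,3) = -25 − (-20) = -5.
Main diagonal: -17 + (-11) + (-5) + 1 + ? = -25, so (5,5) = 7.
From anti-diagonal, -25 − (-4 + (-7) + (-5) + (-3)) gives (5,1) = -6.
Column 1 must total -25; the given cells sum to -16, so (3,1) = -9.
The remaining cell in column 5 is (3,5) = -25 − (-24) = -1.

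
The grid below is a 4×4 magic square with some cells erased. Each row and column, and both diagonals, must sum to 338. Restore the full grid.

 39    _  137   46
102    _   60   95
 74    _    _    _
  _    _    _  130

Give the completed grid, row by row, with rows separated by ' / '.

From row 1, 338 − (39 + 137 + 46) gives (1,2) = 116.
From row 2, 338 − (102 + 60 + 95) gives (2,2) = 81.
Using column 1: 39 + 102 + 74 + ? → (4,1) = 338 − 215 = 123.
The remaining cell in column 4 is (3,4) = 338 − 271 = 67.
Main diagonal must total 338; the given cells sum to 250, so (3,3) = 88.
Anti-diagonal: 46 + 60 + 123 + ? = 338, so (3,2) = 109.
The remaining cell in column 2 is (4,2) = 338 − 306 = 32.
Column 3 must total 338; the given cells sum to 285, so (4,3) = 53.

39 116 137 46 / 102 81 60 95 / 74 109 88 67 / 123 32 53 130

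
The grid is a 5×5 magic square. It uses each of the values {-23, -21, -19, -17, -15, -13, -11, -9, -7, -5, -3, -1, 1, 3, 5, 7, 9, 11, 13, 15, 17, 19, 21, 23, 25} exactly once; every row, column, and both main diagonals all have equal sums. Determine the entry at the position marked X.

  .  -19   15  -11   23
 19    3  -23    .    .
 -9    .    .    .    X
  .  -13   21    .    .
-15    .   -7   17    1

The 25 entries sum to 25, so each line sums to 25/5 = 5.
Row 1 needs 5; the known cells sum to 8, so (1,1) = -3.
The remaining cell in row 5 is (5,2) = 5 − (-4) = 9.
The remaining cell in column 1 is (4,1) = 5 − (-8) = 13.
From column 2, 5 − (-19 + 3 + (-13) + 9) gives (3,2) = 25.
Using column 3: 15 + (-23) + 21 + (-7) + ? → (3,3) = 5 − 6 = -1.
The remaining cell in main diagonal is (4,4) = 5 − 0 = 5.
Anti-diagonal must total 5; the given cells sum to -6, so (2,4) = 11.
The remaining cell in row 2 is (2,5) = 5 − 10 = -5.
Row 4 needs 5; the known cells sum to 26, so (4,5) = -21.
The remaining cell in column 4 is (3,4) = 5 − 22 = -17.
Column 5 needs 5; the known cells sum to -2, so (3,5) = 7.

7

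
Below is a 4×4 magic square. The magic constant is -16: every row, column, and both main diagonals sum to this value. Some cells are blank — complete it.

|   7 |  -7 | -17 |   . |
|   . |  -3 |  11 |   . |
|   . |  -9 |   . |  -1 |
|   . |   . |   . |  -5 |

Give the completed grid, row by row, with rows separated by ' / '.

Row 1 must total -16; the given cells sum to -17, so (1,4) = 1.
From column 2, -16 − (-7 + (-3) + (-9)) gives (4,2) = 3.
Column 4 must total -16; the given cells sum to -5, so (2,4) = -11.
Using main diagonal: 7 + (-3) + (-5) + ? → (3,3) = -16 − (-1) = -15.
Anti-diagonal needs -16; the known cells sum to 3, so (4,1) = -19.
Using row 2: -3 + 11 + (-11) + ? → (2,1) = -16 − (-3) = -13.
Using row 3: -9 + (-15) + (-1) + ? → (3,1) = -16 − (-25) = 9.
The remaining cell in row 4 is (4,3) = -16 − (-21) = 5.

7 -7 -17 1 / -13 -3 11 -11 / 9 -9 -15 -1 / -19 3 5 -5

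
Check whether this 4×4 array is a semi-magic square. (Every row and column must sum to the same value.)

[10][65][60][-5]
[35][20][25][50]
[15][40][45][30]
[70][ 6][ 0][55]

Row 1: 10 + 65 + 60 + (-5) = 130.
Row 2: 35 + 20 + 25 + 50 = 130.
Row 3: 15 + 40 + 45 + 30 = 130.
Row 4: 70 + 6 + 0 + 55 = 131.
Column 1: 10 + 35 + 15 + 70 = 130.
Column 2: 65 + 20 + 40 + 6 = 131.
Column 3: 60 + 25 + 45 + 0 = 130.
Column 4: -5 + 50 + 30 + 55 = 130.

No — column 2 sums to 131 but column 4 sums to 130.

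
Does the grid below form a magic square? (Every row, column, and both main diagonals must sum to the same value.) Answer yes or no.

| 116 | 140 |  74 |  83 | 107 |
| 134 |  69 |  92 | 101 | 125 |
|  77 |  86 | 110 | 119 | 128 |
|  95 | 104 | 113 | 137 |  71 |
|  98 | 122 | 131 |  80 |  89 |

No — main diagonal sums to 521 but column 3 sums to 520.

Row 1: 116 + 140 + 74 + 83 + 107 = 520.
Row 2: 134 + 69 + 92 + 101 + 125 = 521.
Row 3: 77 + 86 + 110 + 119 + 128 = 520.
Row 4: 95 + 104 + 113 + 137 + 71 = 520.
Row 5: 98 + 122 + 131 + 80 + 89 = 520.
Column 1: 116 + 134 + 77 + 95 + 98 = 520.
Column 2: 140 + 69 + 86 + 104 + 122 = 521.
Column 3: 74 + 92 + 110 + 113 + 131 = 520.
Column 4: 83 + 101 + 119 + 137 + 80 = 520.
Column 5: 107 + 125 + 128 + 71 + 89 = 520.
Main diagonal: 116 + 69 + 110 + 137 + 89 = 521.
Anti-diagonal: 107 + 101 + 110 + 104 + 98 = 520.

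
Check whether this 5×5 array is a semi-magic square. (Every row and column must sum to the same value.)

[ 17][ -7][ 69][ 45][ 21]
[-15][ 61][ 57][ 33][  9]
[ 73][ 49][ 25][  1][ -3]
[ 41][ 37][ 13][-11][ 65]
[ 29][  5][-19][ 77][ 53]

Yes

Row 1: 17 + (-7) + 69 + 45 + 21 = 145.
Row 2: -15 + 61 + 57 + 33 + 9 = 145.
Row 3: 73 + 49 + 25 + 1 + (-3) = 145.
Row 4: 41 + 37 + 13 + (-11) + 65 = 145.
Row 5: 29 + 5 + (-19) + 77 + 53 = 145.
Column 1: 17 + (-15) + 73 + 41 + 29 = 145.
Column 2: -7 + 61 + 49 + 37 + 5 = 145.
Column 3: 69 + 57 + 25 + 13 + (-19) = 145.
Column 4: 45 + 33 + 1 + (-11) + 77 = 145.
Column 5: 21 + 9 + (-3) + 65 + 53 = 145.
All lines sum to 145.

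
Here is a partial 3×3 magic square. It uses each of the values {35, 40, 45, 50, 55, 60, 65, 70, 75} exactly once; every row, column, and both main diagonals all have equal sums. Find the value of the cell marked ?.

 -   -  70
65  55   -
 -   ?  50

The 9 entries sum to 495, so each line sums to 495/3 = 165.
The remaining cell in row 2 is (2,3) = 165 − 120 = 45.
The remaining cell in main diagonal is (1,1) = 165 − 105 = 60.
Anti-diagonal: 70 + 55 + ? = 165, so (3,1) = 40.
Row 1 needs 165; the known cells sum to 130, so (1,2) = 35.
From row 3, 165 − (40 + 50) gives (3,2) = 75.

75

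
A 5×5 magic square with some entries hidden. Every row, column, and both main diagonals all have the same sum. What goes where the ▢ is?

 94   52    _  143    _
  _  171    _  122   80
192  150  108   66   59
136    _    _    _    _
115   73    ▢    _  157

31

Row 3 is complete and sums to 575; that is the magic constant.
From column 1, 575 − (94 + 192 + 136 + 115) gives (2,1) = 38.
The remaining cell in column 2 is (4,2) = 575 − 446 = 129.
Main diagonal must total 575; the given cells sum to 530, so (4,4) = 45.
The remaining cell in anti-diagonal is (1,5) = 575 − 474 = 101.
Row 1: 94 + 52 + 143 + 101 + ? = 575, so (1,3) = 185.
The remaining cell in row 2 is (2,3) = 575 − 411 = 164.
The remaining cell in column 4 is (5,4) = 575 − 376 = 199.
Column 5: 101 + 80 + 59 + 157 + ? = 575, so (4,5) = 178.
From row 4, 575 − (136 + 129 + 45 + 178) gives (4,3) = 87.
Row 5 must total 575; the given cells sum to 544, so (5,3) = 31.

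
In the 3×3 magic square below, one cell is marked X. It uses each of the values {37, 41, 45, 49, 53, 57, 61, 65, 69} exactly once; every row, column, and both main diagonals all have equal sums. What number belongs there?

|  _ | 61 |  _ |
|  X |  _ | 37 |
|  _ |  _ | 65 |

69

The 9 entries sum to 477, so each line sums to 477/3 = 159.
Column 3: 37 + 65 + ? = 159, so (1,3) = 57.
Row 1 needs 159; the known cells sum to 118, so (1,1) = 41.
The remaining cell in main diagonal is (2,2) = 159 − 106 = 53.
From anti-diagonal, 159 − (57 + 53) gives (3,1) = 49.
Row 2 must total 159; the given cells sum to 90, so (2,1) = 69.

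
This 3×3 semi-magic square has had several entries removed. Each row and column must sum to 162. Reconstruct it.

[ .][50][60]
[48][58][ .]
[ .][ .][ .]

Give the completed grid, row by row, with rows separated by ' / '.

52 50 60 / 48 58 56 / 62 54 46

Row 1 must total 162; the given cells sum to 110, so (1,1) = 52.
Row 2: 48 + 58 + ? = 162, so (2,3) = 56.
Column 1 must total 162; the given cells sum to 100, so (3,1) = 62.
Using column 2: 50 + 58 + ? → (3,2) = 162 − 108 = 54.
Using column 3: 60 + 56 + ? → (3,3) = 162 − 116 = 46.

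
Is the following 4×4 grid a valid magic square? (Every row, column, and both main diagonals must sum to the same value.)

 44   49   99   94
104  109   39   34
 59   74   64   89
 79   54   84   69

Row 1: 44 + 49 + 99 + 94 = 286.
Row 2: 104 + 109 + 39 + 34 = 286.
Row 3: 59 + 74 + 64 + 89 = 286.
Row 4: 79 + 54 + 84 + 69 = 286.
Column 1: 44 + 104 + 59 + 79 = 286.
Column 2: 49 + 109 + 74 + 54 = 286.
Column 3: 99 + 39 + 64 + 84 = 286.
Column 4: 94 + 34 + 89 + 69 = 286.
Main diagonal: 44 + 109 + 64 + 69 = 286.
Anti-diagonal: 94 + 39 + 74 + 79 = 286.
All lines sum to 286.

Yes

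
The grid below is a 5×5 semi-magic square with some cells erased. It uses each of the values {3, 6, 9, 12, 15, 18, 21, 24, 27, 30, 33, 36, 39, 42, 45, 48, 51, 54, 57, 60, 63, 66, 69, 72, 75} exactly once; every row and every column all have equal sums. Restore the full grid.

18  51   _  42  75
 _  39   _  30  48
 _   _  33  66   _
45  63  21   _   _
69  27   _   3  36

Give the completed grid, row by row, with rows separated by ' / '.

The 25 entries sum to 975, so each line sums to 975/5 = 195.
From row 1, 195 − (18 + 51 + 42 + 75) gives (1,3) = 9.
Row 5: 69 + 27 + 3 + 36 + ? = 195, so (5,3) = 60.
Column 2 must total 195; the given cells sum to 180, so (3,2) = 15.
Using column 3: 9 + 33 + 21 + 60 + ? → (2,3) = 195 − 123 = 72.
Column 4 must total 195; the given cells sum to 141, so (4,4) = 54.
The remaining cell in row 2 is (2,1) = 195 − 189 = 6.
From row 4, 195 − (45 + 63 + 21 + 54) gives (4,5) = 12.
From column 1, 195 − (18 + 6 + 45 + 69) gives (3,1) = 57.
Column 5 must total 195; the given cells sum to 171, so (3,5) = 24.

18 51 9 42 75 / 6 39 72 30 48 / 57 15 33 66 24 / 45 63 21 54 12 / 69 27 60 3 36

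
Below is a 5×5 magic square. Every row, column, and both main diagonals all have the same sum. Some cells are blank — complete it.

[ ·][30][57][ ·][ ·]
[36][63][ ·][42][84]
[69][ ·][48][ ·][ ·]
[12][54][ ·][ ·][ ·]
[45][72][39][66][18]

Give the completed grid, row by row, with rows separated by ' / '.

78 30 57 24 51 / 36 63 15 42 84 / 69 21 48 75 27 / 12 54 81 33 60 / 45 72 39 66 18

Row 5 is already complete: 45 + 72 + 39 + 66 + 18 = 240, so that is the magic constant.
From row 2, 240 − (36 + 63 + 42 + 84) gives (2,3) = 15.
Using column 1: 36 + 69 + 12 + 45 + ? → (1,1) = 240 − 162 = 78.
From column 2, 240 − (30 + 63 + 54 + 72) gives (3,2) = 21.
Column 3 needs 240; the known cells sum to 159, so (4,3) = 81.
From main diagonal, 240 − (78 + 63 + 48 + 18) gives (4,4) = 33.
Using anti-diagonal: 42 + 48 + 54 + 45 + ? → (1,5) = 240 − 189 = 51.
Row 1 needs 240; the known cells sum to 216, so (1,4) = 24.
Row 4 must total 240; the given cells sum to 180, so (4,5) = 60.
From column 4, 240 − (24 + 42 + 33 + 66) gives (3,4) = 75.
Column 5 needs 240; the known cells sum to 213, so (3,5) = 27.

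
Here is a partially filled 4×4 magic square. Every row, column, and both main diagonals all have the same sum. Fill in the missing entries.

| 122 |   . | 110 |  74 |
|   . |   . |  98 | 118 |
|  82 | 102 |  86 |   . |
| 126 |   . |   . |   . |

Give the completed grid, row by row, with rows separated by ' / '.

Anti-diagonal is already complete: 74 + 98 + 102 + 126 = 400, so that is the magic constant.
From row 1, 400 − (122 + 110 + 74) gives (1,2) = 94.
Row 3: 82 + 102 + 86 + ? = 400, so (3,4) = 130.
Column 1 must total 400; the given cells sum to 330, so (2,1) = 70.
From column 3, 400 − (110 + 98 + 86) gives (4,3) = 106.
Using column 4: 74 + 118 + 130 + ? → (4,4) = 400 − 322 = 78.
Main diagonal needs 400; the known cells sum to 286, so (2,2) = 114.
Row 4 needs 400; the known cells sum to 310, so (4,2) = 90.

122 94 110 74 / 70 114 98 118 / 82 102 86 130 / 126 90 106 78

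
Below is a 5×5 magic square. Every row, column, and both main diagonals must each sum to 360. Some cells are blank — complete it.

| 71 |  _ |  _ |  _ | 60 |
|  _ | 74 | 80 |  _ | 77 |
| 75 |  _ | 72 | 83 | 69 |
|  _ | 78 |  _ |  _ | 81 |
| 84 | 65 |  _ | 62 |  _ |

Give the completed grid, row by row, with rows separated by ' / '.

71 82 68 79 60 / 63 74 80 66 77 / 75 61 72 83 69 / 67 78 64 70 81 / 84 65 76 62 73

Row 3 must total 360; the given cells sum to 299, so (3,2) = 61.
Using column 2: 74 + 61 + 78 + 65 + ? → (1,2) = 360 − 278 = 82.
From column 5, 360 − (60 + 77 + 69 + 81) gives (5,5) = 73.
Main diagonal must total 360; the given cells sum to 290, so (4,4) = 70.
Anti-diagonal: 60 + 72 + 78 + 84 + ? = 360, so (2,4) = 66.
From row 2, 360 − (74 + 80 + 66 + 77) gives (2,1) = 63.
Row 5: 84 + 65 + 62 + 73 + ? = 360, so (5,3) = 76.
From column 1, 360 − (71 + 63 + 75 + 84) gives (4,1) = 67.
Using column 4: 66 + 83 + 70 + 62 + ? → (1,4) = 360 − 281 = 79.
The remaining cell in row 1 is (1,3) = 360 − 292 = 68.
Row 4: 67 + 78 + 70 + 81 + ? = 360, so (4,3) = 64.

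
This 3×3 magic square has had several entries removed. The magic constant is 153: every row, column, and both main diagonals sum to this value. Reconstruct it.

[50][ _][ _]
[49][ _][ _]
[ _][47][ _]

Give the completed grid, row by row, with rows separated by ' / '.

50 55 48 / 49 51 53 / 54 47 52

Column 1 must total 153; the given cells sum to 99, so (3,1) = 54.
Row 3 needs 153; the known cells sum to 101, so (3,3) = 52.
Main diagonal must total 153; the given cells sum to 102, so (2,2) = 51.
The remaining cell in anti-diagonal is (1,3) = 153 − 105 = 48.
Row 1 must total 153; the given cells sum to 98, so (1,2) = 55.
Using row 2: 49 + 51 + ? → (2,3) = 153 − 100 = 53.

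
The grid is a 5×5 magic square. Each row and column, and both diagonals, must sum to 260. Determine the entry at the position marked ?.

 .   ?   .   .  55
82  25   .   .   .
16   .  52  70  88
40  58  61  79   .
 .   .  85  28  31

76

The remaining cell in row 3 is (3,2) = 260 − 226 = 34.
Row 4 needs 260; the known cells sum to 238, so (4,5) = 22.
Using column 5: 55 + 88 + 22 + 31 + ? → (2,5) = 260 − 196 = 64.
Using main diagonal: 25 + 52 + 79 + 31 + ? → (1,1) = 260 − 187 = 73.
Column 1: 73 + 82 + 16 + 40 + ? = 260, so (5,1) = 49.
Anti-diagonal needs 260; the known cells sum to 214, so (2,4) = 46.
From row 2, 260 − (82 + 25 + 46 + 64) gives (2,3) = 43.
Using row 5: 49 + 85 + 28 + 31 + ? → (5,2) = 260 − 193 = 67.
Using column 2: 25 + 34 + 58 + 67 + ? → (1,2) = 260 − 184 = 76.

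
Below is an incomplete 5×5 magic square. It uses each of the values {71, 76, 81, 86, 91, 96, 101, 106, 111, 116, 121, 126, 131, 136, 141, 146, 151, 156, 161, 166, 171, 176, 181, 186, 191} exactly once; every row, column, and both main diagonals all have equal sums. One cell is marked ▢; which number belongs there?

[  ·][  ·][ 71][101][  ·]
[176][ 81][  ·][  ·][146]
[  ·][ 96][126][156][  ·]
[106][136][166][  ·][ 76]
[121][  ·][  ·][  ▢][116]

86

The 25 entries sum to 3275, so each line sums to 3275/5 = 655.
Row 4: 106 + 136 + 166 + 76 + ? = 655, so (4,4) = 171.
Main diagonal needs 655; the known cells sum to 494, so (1,1) = 161.
Column 1: 161 + 176 + 106 + 121 + ? = 655, so (3,1) = 91.
Using row 3: 91 + 96 + 126 + 156 + ? → (3,5) = 655 − 469 = 186.
Column 5: 146 + 186 + 76 + 116 + ? = 655, so (1,5) = 131.
From anti-diagonal, 655 − (131 + 126 + 136 + 121) gives (2,4) = 141.
The remaining cell in row 1 is (1,2) = 655 − 464 = 191.
Row 2 needs 655; the known cells sum to 544, so (2,3) = 111.
Column 2: 191 + 81 + 96 + 136 + ? = 655, so (5,2) = 151.
From column 3, 655 − (71 + 111 + 126 + 166) gives (5,3) = 181.
Column 4: 101 + 141 + 156 + 171 + ? = 655, so (5,4) = 86.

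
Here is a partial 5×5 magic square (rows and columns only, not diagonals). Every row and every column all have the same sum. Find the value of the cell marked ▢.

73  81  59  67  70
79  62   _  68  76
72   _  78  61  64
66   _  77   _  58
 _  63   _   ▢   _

74

Row 1 is complete and sums to 350; that is the magic constant.
Row 2 needs 350; the known cells sum to 285, so (2,3) = 65.
Using row 3: 72 + 78 + 61 + 64 + ? → (3,2) = 350 − 275 = 75.
Column 1 needs 350; the known cells sum to 290, so (5,1) = 60.
The remaining cell in column 2 is (4,2) = 350 − 281 = 69.
Column 3: 59 + 65 + 78 + 77 + ? = 350, so (5,3) = 71.
The remaining cell in column 5 is (5,5) = 350 − 268 = 82.
Row 4 needs 350; the known cells sum to 270, so (4,4) = 80.
From row 5, 350 − (60 + 63 + 71 + 82) gives (5,4) = 74.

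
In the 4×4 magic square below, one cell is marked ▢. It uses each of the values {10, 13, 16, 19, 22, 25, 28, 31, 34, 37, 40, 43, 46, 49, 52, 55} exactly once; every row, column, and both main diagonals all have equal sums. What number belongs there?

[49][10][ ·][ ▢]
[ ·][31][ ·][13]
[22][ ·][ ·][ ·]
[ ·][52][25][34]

The 16 entries sum to 520, so each line sums to 520/4 = 130.
The remaining cell in row 4 is (4,1) = 130 − 111 = 19.
Column 1: 49 + 22 + 19 + ? = 130, so (2,1) = 40.
Column 2: 10 + 31 + 52 + ? = 130, so (3,2) = 37.
The remaining cell in main diagonal is (3,3) = 130 − 114 = 16.
The remaining cell in row 2 is (2,3) = 130 − 84 = 46.
From row 3, 130 − (22 + 37 + 16) gives (3,4) = 55.
Column 3 must total 130; the given cells sum to 87, so (1,3) = 43.
Column 4 must total 130; the given cells sum to 102, so (1,4) = 28.

28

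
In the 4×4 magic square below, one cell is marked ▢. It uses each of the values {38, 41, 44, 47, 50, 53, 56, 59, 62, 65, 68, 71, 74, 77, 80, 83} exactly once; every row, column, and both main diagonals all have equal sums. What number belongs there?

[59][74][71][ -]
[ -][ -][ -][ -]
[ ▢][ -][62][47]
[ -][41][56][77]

The 16 entries sum to 968, so each line sums to 968/4 = 242.
Row 1 needs 242; the known cells sum to 204, so (1,4) = 38.
From row 4, 242 − (41 + 56 + 77) gives (4,1) = 68.
Column 3 needs 242; the known cells sum to 189, so (2,3) = 53.
Column 4: 38 + 47 + 77 + ? = 242, so (2,4) = 80.
Main diagonal needs 242; the known cells sum to 198, so (2,2) = 44.
Anti-diagonal must total 242; the given cells sum to 159, so (3,2) = 83.
Row 2 needs 242; the known cells sum to 177, so (2,1) = 65.
Row 3 needs 242; the known cells sum to 192, so (3,1) = 50.

50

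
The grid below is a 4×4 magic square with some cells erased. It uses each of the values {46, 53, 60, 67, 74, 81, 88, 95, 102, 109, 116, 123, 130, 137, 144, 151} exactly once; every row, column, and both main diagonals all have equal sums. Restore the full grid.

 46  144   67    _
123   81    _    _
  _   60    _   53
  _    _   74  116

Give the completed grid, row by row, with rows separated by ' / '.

The 16 entries sum to 1576, so each line sums to 1576/4 = 394.
From row 1, 394 − (46 + 144 + 67) gives (1,4) = 137.
Column 2 must total 394; the given cells sum to 285, so (4,2) = 109.
The remaining cell in column 4 is (2,4) = 394 − 306 = 88.
Using main diagonal: 46 + 81 + 116 + ? → (3,3) = 394 − 243 = 151.
Row 2: 123 + 81 + 88 + ? = 394, so (2,3) = 102.
Row 3 needs 394; the known cells sum to 264, so (3,1) = 130.
The remaining cell in row 4 is (4,1) = 394 − 299 = 95.

46 144 67 137 / 123 81 102 88 / 130 60 151 53 / 95 109 74 116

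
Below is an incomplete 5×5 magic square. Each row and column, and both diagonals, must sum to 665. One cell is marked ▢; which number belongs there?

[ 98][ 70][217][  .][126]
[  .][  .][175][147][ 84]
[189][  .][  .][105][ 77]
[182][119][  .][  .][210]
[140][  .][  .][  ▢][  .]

196

Using row 1: 98 + 70 + 217 + 126 + ? → (1,4) = 665 − 511 = 154.
The remaining cell in column 1 is (2,1) = 665 − 609 = 56.
Column 5: 126 + 84 + 77 + 210 + ? = 665, so (5,5) = 168.
From anti-diagonal, 665 − (126 + 147 + 119 + 140) gives (3,3) = 133.
The remaining cell in row 2 is (2,2) = 665 − 462 = 203.
Row 3: 189 + 133 + 105 + 77 + ? = 665, so (3,2) = 161.
Column 2: 70 + 203 + 161 + 119 + ? = 665, so (5,2) = 112.
Main diagonal needs 665; the known cells sum to 602, so (4,4) = 63.
Row 4 needs 665; the known cells sum to 574, so (4,3) = 91.
Using column 3: 217 + 175 + 133 + 91 + ? → (5,3) = 665 − 616 = 49.
Column 4 needs 665; the known cells sum to 469, so (5,4) = 196.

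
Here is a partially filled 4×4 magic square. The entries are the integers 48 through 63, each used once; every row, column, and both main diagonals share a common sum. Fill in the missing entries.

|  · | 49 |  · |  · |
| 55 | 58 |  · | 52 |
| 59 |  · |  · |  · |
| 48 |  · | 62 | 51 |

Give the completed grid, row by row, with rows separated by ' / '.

The entries are 48 through 63, which sum to 888, so each line sums to 888/4 = 222.
Row 2: 55 + 58 + 52 + ? = 222, so (2,3) = 57.
Row 4 must total 222; the given cells sum to 161, so (4,2) = 61.
Column 1 must total 222; the given cells sum to 162, so (1,1) = 60.
The remaining cell in column 2 is (3,2) = 222 − 168 = 54.
From main diagonal, 222 − (60 + 58 + 51) gives (3,3) = 53.
Anti-diagonal: 57 + 54 + 48 + ? = 222, so (1,4) = 63.
Row 1 must total 222; the given cells sum to 172, so (1,3) = 50.
Row 3 needs 222; the known cells sum to 166, so (3,4) = 56.

60 49 50 63 / 55 58 57 52 / 59 54 53 56 / 48 61 62 51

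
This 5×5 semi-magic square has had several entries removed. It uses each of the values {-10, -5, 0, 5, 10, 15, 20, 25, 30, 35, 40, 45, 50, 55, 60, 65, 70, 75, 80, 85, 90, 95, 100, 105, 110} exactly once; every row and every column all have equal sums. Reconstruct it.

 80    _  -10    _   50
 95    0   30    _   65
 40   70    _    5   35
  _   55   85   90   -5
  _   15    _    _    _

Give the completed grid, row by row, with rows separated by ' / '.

80 110 -10 20 50 / 95 0 30 60 65 / 40 70 100 5 35 / 25 55 85 90 -5 / 10 15 45 75 105

The 25 entries sum to 1250, so each line sums to 1250/5 = 250.
The remaining cell in row 2 is (2,4) = 250 − 190 = 60.
Using row 3: 40 + 70 + 5 + 35 + ? → (3,3) = 250 − 150 = 100.
Row 4 needs 250; the known cells sum to 225, so (4,1) = 25.
Using column 1: 80 + 95 + 40 + 25 + ? → (5,1) = 250 − 240 = 10.
Column 2 needs 250; the known cells sum to 140, so (1,2) = 110.
Column 3 needs 250; the known cells sum to 205, so (5,3) = 45.
Column 5 needs 250; the known cells sum to 145, so (5,5) = 105.
From row 1, 250 − (80 + 110 + (-10) + 50) gives (1,4) = 20.
Row 5 must total 250; the given cells sum to 175, so (5,4) = 75.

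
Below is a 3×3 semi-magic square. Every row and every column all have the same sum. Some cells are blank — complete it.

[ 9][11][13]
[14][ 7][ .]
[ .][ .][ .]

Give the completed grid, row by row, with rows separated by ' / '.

9 11 13 / 14 7 12 / 10 15 8

Row 1 is already complete: 9 + 11 + 13 = 33, so that is the magic constant.
From row 2, 33 − (14 + 7) gives (2,3) = 12.
From column 1, 33 − (9 + 14) gives (3,1) = 10.
Column 2 must total 33; the given cells sum to 18, so (3,2) = 15.
Column 3: 13 + 12 + ? = 33, so (3,3) = 8.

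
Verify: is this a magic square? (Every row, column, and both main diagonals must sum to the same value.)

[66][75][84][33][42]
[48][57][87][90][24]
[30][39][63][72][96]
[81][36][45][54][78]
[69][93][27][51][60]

No — column 2 sums to 300 but column 1 sums to 294.

Row 1: 66 + 75 + 84 + 33 + 42 = 300.
Row 2: 48 + 57 + 87 + 90 + 24 = 306.
Row 3: 30 + 39 + 63 + 72 + 96 = 300.
Row 4: 81 + 36 + 45 + 54 + 78 = 294.
Row 5: 69 + 93 + 27 + 51 + 60 = 300.
Column 1: 66 + 48 + 30 + 81 + 69 = 294.
Column 2: 75 + 57 + 39 + 36 + 93 = 300.
Column 3: 84 + 87 + 63 + 45 + 27 = 306.
Column 4: 33 + 90 + 72 + 54 + 51 = 300.
Column 5: 42 + 24 + 96 + 78 + 60 = 300.
Main diagonal: 66 + 57 + 63 + 54 + 60 = 300.
Anti-diagonal: 42 + 90 + 63 + 36 + 69 = 300.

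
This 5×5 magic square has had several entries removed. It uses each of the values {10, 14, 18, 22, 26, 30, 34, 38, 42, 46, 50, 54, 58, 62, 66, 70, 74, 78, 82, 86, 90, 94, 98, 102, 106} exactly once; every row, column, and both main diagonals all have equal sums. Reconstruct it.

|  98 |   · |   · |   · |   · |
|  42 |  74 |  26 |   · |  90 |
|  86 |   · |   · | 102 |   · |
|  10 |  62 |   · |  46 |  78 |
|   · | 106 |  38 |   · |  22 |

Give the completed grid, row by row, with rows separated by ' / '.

98 30 82 14 66 / 42 74 26 58 90 / 86 18 50 102 34 / 10 62 94 46 78 / 54 106 38 70 22

The 25 entries sum to 1450, so each line sums to 1450/5 = 290.
Row 2 needs 290; the known cells sum to 232, so (2,4) = 58.
Row 4 needs 290; the known cells sum to 196, so (4,3) = 94.
Column 1 must total 290; the given cells sum to 236, so (5,1) = 54.
From main diagonal, 290 − (98 + 74 + 46 + 22) gives (3,3) = 50.
Anti-diagonal needs 290; the known cells sum to 224, so (1,5) = 66.
Row 5 must total 290; the given cells sum to 220, so (5,4) = 70.
From column 3, 290 − (26 + 50 + 94 + 38) gives (1,3) = 82.
Using column 4: 58 + 102 + 46 + 70 + ? → (1,4) = 290 − 276 = 14.
Column 5 needs 290; the known cells sum to 256, so (3,5) = 34.
Row 1 needs 290; the known cells sum to 260, so (1,2) = 30.
Row 3 needs 290; the known cells sum to 272, so (3,2) = 18.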